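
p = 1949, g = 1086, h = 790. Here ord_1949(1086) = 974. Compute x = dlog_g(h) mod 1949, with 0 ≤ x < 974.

825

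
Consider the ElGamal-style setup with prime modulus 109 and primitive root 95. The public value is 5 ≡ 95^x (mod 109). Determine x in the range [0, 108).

52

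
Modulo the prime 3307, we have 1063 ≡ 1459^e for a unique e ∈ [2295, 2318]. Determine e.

2310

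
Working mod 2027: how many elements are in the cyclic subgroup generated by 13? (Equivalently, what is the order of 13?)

The order of 13 must divide p − 1 = 2026 = 2 · 1013.
Divisors: 1, 2, 1013, 2026.
Check each in increasing order: 13^1 ≡ 13;  13^2 ≡ 169;  13^1013 ≡ 1.
Smallest exponent giving 1 is 1013.

1013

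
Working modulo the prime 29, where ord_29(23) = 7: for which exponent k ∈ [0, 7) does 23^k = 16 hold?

3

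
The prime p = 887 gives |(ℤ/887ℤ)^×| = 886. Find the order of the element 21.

443

The order of 21 must divide p − 1 = 886 = 2 · 443.
Divisors: 1, 2, 443, 886.
Check each in increasing order: 21^1 ≡ 21;  21^2 ≡ 441;  21^443 ≡ 1.
Smallest exponent giving 1 is 443.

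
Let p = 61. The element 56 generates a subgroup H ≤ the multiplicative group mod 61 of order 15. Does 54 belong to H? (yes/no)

⟨56⟩ has order 15; its elements mod 61 are {1, 9, 12, 13, 15, 16, 20, 22, 25, 34, 42, 47, 56, 57, 58}.
54 is not in this set.

no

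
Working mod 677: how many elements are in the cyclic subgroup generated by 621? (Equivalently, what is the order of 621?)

The order of 621 must divide p − 1 = 676 = 2^2 · 13^2.
Divisors: 1, 2, 4, 13, 26, 52, 169, 338, 676.
Check each in increasing order: 621^1 ≡ 621;  621^2 ≡ 428;  621^4 ≡ 394;  621^13 ≡ 40;  621^26 ≡ 246;  621^52 ≡ 263;  621^169 ≡ 1.
Smallest exponent giving 1 is 169.

169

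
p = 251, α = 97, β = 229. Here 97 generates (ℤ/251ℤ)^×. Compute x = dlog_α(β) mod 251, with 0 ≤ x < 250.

Baby-step giant-step with m = ceil(sqrt(250)) = 16.
Baby table (97^j mod 251 for j=0..15):
  0:1  1:97  2:122  3:37  4:75  5:247  6:114  7:14
  8:103  9:202  10:16  11:46  12:195  13:90  14:196  15:187
Giant step factor: 97^(-16) ≡ 15 (mod 251).
Scan 229·15^i mod 251 for i = 0, 1, …:
  i=0: 229   i=1: 172   i=2: 70   i=3: 46
Match at i=3, j=11: x = 3·16 + 11 = 59.

59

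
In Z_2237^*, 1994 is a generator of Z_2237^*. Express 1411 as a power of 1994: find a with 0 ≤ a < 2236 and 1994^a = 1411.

112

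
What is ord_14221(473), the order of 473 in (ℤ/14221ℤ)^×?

1185

The order of 473 must divide p − 1 = 14220 = 2^2 · 3^2 · 5 · 79.
Divisors: 1, 2, 3, 4, 5, 6, 9, 10, 12, 15, 18, 20, 30, 36, 45, 60, 79, 90, 158, 180, 237, 316, 395, 474, 711, 790, 948, 1185, 1422, 1580, 2370, 2844, 3555, 4740, 7110, 14220.
Check each in increasing order: 473^1 ≡ 473;  473^2 ≡ 10414;  473^3 ≡ 5356;  473^4 ≡ 2050;  473^5 ≡ 2622;  473^6 ≡ 2979;  473^9 ≡ 13783;  473^10 ≡ 6141;  473^12 ≡ 537;  473^15 ≡ 3530;  473^18 ≡ 6971;  473^20 ≡ 12010;  473^30 ≡ 3304;  473^36 ≡ 1684;  473^45 ≡ 1900;  473^60 ≡ 8909;  473^79 ≡ 13586;  473^90 ≡ 12087;  473^158 ≡ 5037;  473^180 ≡ 3236;  473^237 ≡ 1230;  473^316 ≡ 1105;  473^395 ≡ 9375;  473^474 ≡ 5474;  473^711 ≡ 6487;  473^790 ≡ 4845;  473^948 ≡ 1029;  473^1185 ≡ 1.
Smallest exponent giving 1 is 1185.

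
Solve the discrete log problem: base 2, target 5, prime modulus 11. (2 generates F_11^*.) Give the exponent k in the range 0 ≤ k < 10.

Successive powers of 2 modulo 11:
  2^0=1  2^1=2  2^2=4  2^3=8  2^4=5
So 2^4 ≡ 5 (mod 11), giving k = 4.

4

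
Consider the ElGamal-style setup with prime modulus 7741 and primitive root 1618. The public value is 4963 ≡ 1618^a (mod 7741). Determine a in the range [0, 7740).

566

Baby-step giant-step with m = ceil(sqrt(7740)) = 88.
Baby table (1618^j mod 7741 for j=0..87):
  0:1  1:1618  2:1466  3:3242  4:4899  5:7539  6:6027  7:5767
  8:3101  9:1250  10:2099  11:5624  12:3957  13:619  14:2953  15:1757
  16:1879  17:5750  18:6559  19:7292  20:1172  21:7492  22:7391  23:6534
  24:5547  25:3227  26:3852  27:1031  28:3843  29:1951  30:6131  31:3737
  32:745  33:5555  34:689  35:98  36:3744  37:4330  38:335  39:160
  40:3427  41:2330  42:73  43:1999  44:6385  45:4436  46:1541  47:736
  48:6475  49:2977  50:1884  51:6099  52:6148  53:279  54:2444  55:6482
  56:6562  57:4405  58:5570  59:1736  60:6606  61:5928  62:405  63:5046
  64:5414  65:4781  66:2399  67:3341  68:2520  69:5594  70:1863  71:3085
  72:6326  73:1866  74:198  75:2983  76:3851  77:7154  78:2377  79:6450
  80:1232  81:3939  82:2459  83:7529  84:5329  85:6589  86:1645  87:6447
Giant step factor: 1618^(-88) ≡ 3302 (mod 7741).
Scan 4963·3302^i mod 7741 for i = 0, 1, …:
  i=0: 4963   i=1: 129   i=2: 203   i=3: 4580
  i=4: 4987   i=5: 1967   i=6: 335
Match at i=6, j=38: a = 6·88 + 38 = 566.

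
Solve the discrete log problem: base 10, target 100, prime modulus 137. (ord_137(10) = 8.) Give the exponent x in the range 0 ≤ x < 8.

2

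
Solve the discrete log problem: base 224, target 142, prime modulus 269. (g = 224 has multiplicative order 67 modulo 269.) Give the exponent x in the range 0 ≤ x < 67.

2

Successive powers of 224 modulo 269:
  224^0=1  224^1=224  224^2=142
So 224^2 ≡ 142 (mod 269), giving x = 2.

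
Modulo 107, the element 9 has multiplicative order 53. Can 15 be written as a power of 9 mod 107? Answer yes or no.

no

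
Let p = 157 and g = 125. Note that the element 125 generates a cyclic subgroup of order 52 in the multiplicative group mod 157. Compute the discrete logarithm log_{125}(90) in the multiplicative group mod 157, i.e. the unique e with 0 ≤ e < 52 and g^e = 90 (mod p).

Baby-step giant-step with m = ceil(sqrt(52)) = 8.
Baby table (125^j mod 157 for j=0..7):
  0:1  1:125  2:82  3:45  4:130  5:79  6:141  7:41
Giant step factor: 125^(-8) ≡ 14 (mod 157).
Scan 90·14^i mod 157 for i = 0, 1, …:
  i=0: 90   i=1: 4   i=2: 56   i=3: 156
  i=4: 143   i=5: 118   i=6: 82
Match at i=6, j=2: e = 6·8 + 2 = 50.

50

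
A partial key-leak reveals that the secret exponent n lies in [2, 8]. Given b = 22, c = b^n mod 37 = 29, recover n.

3

Compute 22^2 mod 37 = 3, then multiply by 22 repeatedly:
  22^2=3  22^3=29
Found 29 at exponent 3.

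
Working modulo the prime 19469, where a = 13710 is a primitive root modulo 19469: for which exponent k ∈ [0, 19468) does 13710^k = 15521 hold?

Baby-step giant-step with m = ceil(sqrt(19468)) = 140.
Baby table (13710^j mod 19469 for j=0..139):
  0:1  1:13710  2:10374  3:6495  4:14713  5:16390  6:15171  7:7083
  8:16027  9:3036  10:18307  11:14091  12:16192  13:6782  14:16745  15:14971
  16:10212  17:4941  18:8459  19:15526  20:6883  21:19156  22:11419  23:4261
  24:11310  25:8984  26:9746  27:1913  28:2487  29:6551  30:3713  31:13264
  32:8980  33:13313  34:18824  35:15445  36:6106  37:16029  38:10987  39:117
  40:7612  41:6680  42:624  43:8149  44:9668  45:3328  46:11013  47:6135
  48:4770  49:329  50:13251  51:5971  52:14734  53:12265  54:18866  55:7195
  56:13496  57:16253  58:5925  59:7082  60:2317  61:12131  62:11812  63:18847
  64:19271  65:11080  66:9662  67:18413  68:7176  69:6103  70:13837  71:18803
  72:101  73:2411  74:15917  75:13518  76:6369  77:525  78:13689  79:14499
  80:2800  81:14601  82:18921  83:1954  84:19465  85:3567  86:16911  87:12958
  88:19024  89:12316  90:17192  91:10606  92:13768  93:7325  94:4648  95:2043
  96:13108  97:11810  98:10896  99:17992  100:17559  101:19174  102:5102  103:15772
  104:11406  105:1252  106:12731  107:2425  108:13167  109:3002  110:19423  111:11817
  112:9521  113:12734  114:4617  115:5351  116:3018  117:5155  118:2580  119:16096
  120:14514  121:13760  122:14459  123:19001  124:8490  125:12218  126:16973  127:6342
  128:266  129:6157  130:14355  131:14398  132:389  133:18153  134:5403  135:15054
  136:18940  137:9347  138:2412  139:10158
Giant step factor: 13710^(-140) ≡ 15974 (mod 19469).
Scan 15521·15974^i mod 19469 for i = 0, 1, …:
  i=0: 15521   i=1: 14208   i=2: 8459
Match at i=2, j=18: k = 2·140 + 18 = 298.

298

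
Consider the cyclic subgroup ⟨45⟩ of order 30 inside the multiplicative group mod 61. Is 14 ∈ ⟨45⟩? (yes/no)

yes

14 ∈ ⟨45⟩ iff 14^30 ≡ 1 (mod 61), since |⟨45⟩| = 30.
14^30 mod 61 = 1.
Since 1 = 1, 14 lies in the subgroup.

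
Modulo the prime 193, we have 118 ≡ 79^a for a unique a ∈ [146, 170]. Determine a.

Compute 79^146 mod 193 = 139, then multiply by 79 repeatedly:
  79^146=139  79^147=173  79^148=157  79^149=51  79^150=169
  79^151=34  79^152=177  79^153=87  79^154=118
Found 118 at exponent 154.

154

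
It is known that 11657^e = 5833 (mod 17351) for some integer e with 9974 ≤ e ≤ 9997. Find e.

9985

Compute 11657^9974 mod 17351 = 5156, then multiply by 11657 repeatedly:
  11657^9974=5156  11657^9975=16979  11657^9976=1346  11657^9977=5018  11657^9978=4605
  11657^9979=13842  11657^9980=9245  11657^9981=1904  11657^9982=2999  11657^9983=14429
  11657^9984=15610  11657^9985=5833
Found 5833 at exponent 9985.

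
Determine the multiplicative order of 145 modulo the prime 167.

166

The order of 145 must divide p − 1 = 166 = 2 · 83.
Divisors: 1, 2, 83, 166.
Check each in increasing order: 145^1 ≡ 145;  145^2 ≡ 150;  145^83 ≡ 166;  145^166 ≡ 1.
Smallest exponent giving 1 is 166.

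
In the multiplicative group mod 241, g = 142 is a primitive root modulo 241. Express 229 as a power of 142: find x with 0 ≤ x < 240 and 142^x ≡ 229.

Baby-step giant-step with m = ceil(sqrt(240)) = 16.
Baby table (142^j mod 241 for j=0..15):
  0:1  1:142  2:161  3:208  4:134  5:230  6:125  7:157
  8:122  9:213  10:121  11:71  12:201  13:104  14:67  15:115
Giant step factor: 142^(-16) ≡ 54 (mod 241).
Scan 229·54^i mod 241 for i = 0, 1, …:
  i=0: 229   i=1: 75   i=2: 194   i=3: 113
  i=4: 77   i=5: 61   i=6: 161
Match at i=6, j=2: x = 6·16 + 2 = 98.

98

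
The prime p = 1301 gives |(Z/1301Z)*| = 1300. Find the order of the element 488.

1300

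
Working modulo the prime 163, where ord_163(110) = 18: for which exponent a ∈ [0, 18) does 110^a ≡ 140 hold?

4

Successive powers of 110 modulo 163:
  110^0=1  110^1=110  110^2=38  110^3=105  110^4=140
So 110^4 ≡ 140 (mod 163), giving a = 4.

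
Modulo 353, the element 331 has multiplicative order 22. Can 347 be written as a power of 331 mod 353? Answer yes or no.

⟨331⟩ has order 22; its elements mod 353 are {1, 16, 22, 58, 97, 122, 131, 136, 140, 166, 168, 185, 187, 213, 217, 222, 231, 256, 295, 331, 337, 352}.
347 is not in this set.

no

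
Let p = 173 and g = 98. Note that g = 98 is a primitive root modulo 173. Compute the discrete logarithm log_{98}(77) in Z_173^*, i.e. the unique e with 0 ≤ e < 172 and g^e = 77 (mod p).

142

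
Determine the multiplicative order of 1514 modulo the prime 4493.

The order of 1514 must divide p − 1 = 4492 = 2^2 · 1123.
Divisors: 1, 2, 4, 1123, 2246, 4492.
Check each in increasing order: 1514^1 ≡ 1514;  1514^2 ≡ 766;  1514^4 ≡ 2666;  1514^1123 ≡ 2280;  1514^2246 ≡ 4492;  1514^4492 ≡ 1.
Smallest exponent giving 1 is 4492.

4492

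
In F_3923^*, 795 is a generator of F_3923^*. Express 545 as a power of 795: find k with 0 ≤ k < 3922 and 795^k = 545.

Baby-step giant-step with m = ceil(sqrt(3922)) = 63.
Baby table (795^j mod 3923 for j=0..62):
  0:1  1:795  2:422  3:2035  4:1549  5:3556  6:2460  7:2046
  8:2448  9:352  10:1307  11:3393  12:2334  13:3874  14:275  15:2860
  16:2283  17:2559  18:2291  19:1073  20:1744  21:1661  22:2367  23:2648
  24:2432  25:3324  26:2401  27:2217  28:1088  29:1900  30:145  31:1508
  32:2345  33:850  34:994  35:1707  36:3630  37:2445  38:1890  39:41
  40:1211  41:1610  42:1052  43:741  44:645  45:2785  46:1503  47:2293
  48:2663  49:2588  50:1808  51:1542  52:1914  53:3429  54:3493  55:3374
  56:2921  57:3702  58:840  59:890  60:1410  61:2895  62:2647
Giant step factor: 795^(-63) ≡ 1759 (mod 3923).
Scan 545·1759^i mod 3923 for i = 0, 1, …:
  i=0: 545   i=1: 1443   i=2: 56   i=3: 429
  i=4: 1395   i=5: 1930   i=6: 1475   i=7: 1422
  i=8: 2347   i=9: 1377     …   i=36: 2575
  i=37: 2283
Match at i=37, j=16: k = 37·63 + 16 = 2347.

2347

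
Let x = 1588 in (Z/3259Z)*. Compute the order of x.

543

The order of 1588 must divide p − 1 = 3258 = 2 · 3^2 · 181.
Divisors: 1, 2, 3, 6, 9, 18, 181, 362, 543, 1086, 1629, 3258.
Check each in increasing order: 1588^1 ≡ 1588;  1588^2 ≡ 2537;  1588^3 ≡ 632;  1588^6 ≡ 1826;  1588^9 ≡ 346;  1588^18 ≡ 2392;  1588^181 ≡ 2406;  1588^362 ≡ 852;  1588^543 ≡ 1.
Smallest exponent giving 1 is 543.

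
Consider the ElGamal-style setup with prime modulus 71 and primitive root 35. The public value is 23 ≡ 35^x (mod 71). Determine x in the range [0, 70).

Baby-step giant-step with m = ceil(sqrt(70)) = 9.
Baby table (35^j mod 71 for j=0..8):
  0:1  1:35  2:18  3:62  4:40  5:51  6:10  7:66
  8:38
Giant step factor: 35^(-9) ≡ 56 (mod 71).
Scan 23·56^i mod 71 for i = 0, 1, …:
  i=0: 23   i=1: 10
Match at i=1, j=6: x = 1·9 + 6 = 15.

15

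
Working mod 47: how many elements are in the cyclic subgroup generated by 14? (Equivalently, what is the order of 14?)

The order of 14 must divide p − 1 = 46 = 2 · 23.
Divisors: 1, 2, 23, 46.
Check each in increasing order: 14^1 ≡ 14;  14^2 ≡ 8;  14^23 ≡ 1.
Smallest exponent giving 1 is 23.

23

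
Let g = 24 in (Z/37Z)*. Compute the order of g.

36

The order of 24 must divide p − 1 = 36 = 2^2 · 3^2.
Divisors: 1, 2, 3, 4, 6, 9, 12, 18, 36.
Check each in increasing order: 24^1 ≡ 24;  24^2 ≡ 21;  24^3 ≡ 23;  24^4 ≡ 34;  24^6 ≡ 11;  24^9 ≡ 31;  24^12 ≡ 10;  24^18 ≡ 36;  24^36 ≡ 1.
Smallest exponent giving 1 is 36.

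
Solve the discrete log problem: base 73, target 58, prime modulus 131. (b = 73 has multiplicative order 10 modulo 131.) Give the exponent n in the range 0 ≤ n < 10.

Successive powers of 73 modulo 131:
  73^0=1  73^1=73  73^2=89  73^3=78  73^4=61  73^5=130
  73^6=58
So 73^6 ≡ 58 (mod 131), giving n = 6.

6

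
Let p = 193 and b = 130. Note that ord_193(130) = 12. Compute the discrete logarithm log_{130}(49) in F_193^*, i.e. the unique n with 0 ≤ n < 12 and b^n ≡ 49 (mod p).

Successive powers of 130 modulo 193:
  130^0=1  130^1=130  130^2=109  130^3=81  130^4=108  130^5=144
  130^6=192  130^7=63  130^8=84  130^9=112  130^10=85  130^11=49
So 130^11 ≡ 49 (mod 193), giving n = 11.

11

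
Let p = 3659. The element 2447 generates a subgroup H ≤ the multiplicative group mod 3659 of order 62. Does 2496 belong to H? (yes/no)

no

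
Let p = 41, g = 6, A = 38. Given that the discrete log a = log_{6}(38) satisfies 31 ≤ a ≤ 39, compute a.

35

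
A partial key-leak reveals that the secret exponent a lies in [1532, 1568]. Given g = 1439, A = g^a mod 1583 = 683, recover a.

1543

Compute 1439^1532 mod 1583 = 362, then multiply by 1439 repeatedly:
  1439^1532=362  1439^1533=111  1439^1534=1429  1439^1535=14  1439^1536=1150
  1439^1537=615  1439^1538=88  1439^1539=1575  1439^1540=1152  1439^1541=327
  1439^1542=402  1439^1543=683
Found 683 at exponent 1543.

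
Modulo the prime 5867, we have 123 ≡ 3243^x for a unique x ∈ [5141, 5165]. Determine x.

5164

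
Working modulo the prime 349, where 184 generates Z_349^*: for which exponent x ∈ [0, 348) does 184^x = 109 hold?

254

Baby-step giant-step with m = ceil(sqrt(348)) = 19.
Baby table (184^j mod 349 for j=0..18):
  0:1  1:184  2:3  3:203  4:9  5:260  6:27  7:82
  8:81  9:246  10:243  11:40  12:31  13:120  14:93  15:11
  16:279  17:33  18:139
Giant step factor: 184^(-19) ≡ 208 (mod 349).
Scan 109·208^i mod 349 for i = 0, 1, …:
  i=0: 109   i=1: 336   i=2: 88   i=3: 156
  i=4: 340   i=5: 222   i=6: 108   i=7: 128
  i=8: 100   i=9: 209   i=10: 196   i=11: 284
  i=12: 91   i=13: 82
Match at i=13, j=7: x = 13·19 + 7 = 254.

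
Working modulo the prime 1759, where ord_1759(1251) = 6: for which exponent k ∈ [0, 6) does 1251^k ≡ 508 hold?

4

Successive powers of 1251 modulo 1759:
  1251^0=1  1251^1=1251  1251^2=1250  1251^3=1758  1251^4=508
So 1251^4 ≡ 508 (mod 1759), giving k = 4.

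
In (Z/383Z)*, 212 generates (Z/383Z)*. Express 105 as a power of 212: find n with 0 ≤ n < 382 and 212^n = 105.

183

Baby-step giant-step with m = ceil(sqrt(382)) = 20.
Baby table (212^j mod 383 for j=0..19):
  0:1  1:212  2:133  3:237  4:71  5:115  6:251  7:358
  8:62  9:122  10:203  11:140  12:189  13:236  14:242  15:365
  16:14  17:287  18:330  19:254
Giant step factor: 212^(-20) ≡ 42 (mod 383).
Scan 105·42^i mod 383 for i = 0, 1, …:
  i=0: 105   i=1: 197   i=2: 231   i=3: 127
  i=4: 355   i=5: 356   i=6: 15   i=7: 247
  i=8: 33   i=9: 237
Match at i=9, j=3: n = 9·20 + 3 = 183.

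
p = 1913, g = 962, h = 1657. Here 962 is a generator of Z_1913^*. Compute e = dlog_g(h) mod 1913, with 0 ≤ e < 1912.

1068

Baby-step giant-step with m = ceil(sqrt(1912)) = 44.
Baby table (962^j mod 1913 for j=0..43):
  0:1  1:962  2:1465  3:1362  4:1752  5:71  6:1347  7:713
  8:1052  9:47  10:1215  11:1900  12:885  13:85  14:1424  15:180
  16:990  17:1619  18:296  19:1628  20:1302  21:1422  22:169  23:1886
  24:808  25:618  26:1486  27:521  28:1909  29:1891  30:1792  31:291
  32:644  33:1629  34:351  35:974  36:1531  37:1725  38:879  39:52
  40:286  41:1573  42:43  43:1193
Giant step factor: 962^(-44) ≡ 414 (mod 1913).
Scan 1657·414^i mod 1913 for i = 0, 1, …:
  i=0: 1657   i=1: 1144   i=2: 1105   i=3: 263
  i=4: 1754   i=5: 1129   i=6: 634   i=7: 395
  i=8: 925   i=9: 350     …   i=23: 16
  i=24: 885
Match at i=24, j=12: e = 24·44 + 12 = 1068.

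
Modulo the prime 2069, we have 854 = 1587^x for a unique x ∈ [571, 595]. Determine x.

587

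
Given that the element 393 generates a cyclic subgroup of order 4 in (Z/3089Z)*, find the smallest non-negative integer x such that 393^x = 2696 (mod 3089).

3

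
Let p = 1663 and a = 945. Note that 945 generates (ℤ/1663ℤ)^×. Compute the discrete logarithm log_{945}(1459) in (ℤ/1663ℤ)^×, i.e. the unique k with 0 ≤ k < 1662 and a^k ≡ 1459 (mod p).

1491

Baby-step giant-step with m = ceil(sqrt(1662)) = 41.
Baby table (945^j mod 1663 for j=0..40):
  0:1  1:945  2:1657  3:982  4:36  5:760  6:1447  7:429
  8:1296  9:752  10:539  11:477  12:92  13:464  14:1111  15:542
  16:1649  17:74  18:84  19:1219  20:1159  21:1001  22:1361  23:646
  24:149  25:1113  26:769  27:1637  28:375  29:156  30:1076  31:727
  32:196  33:627  34:487  35:1227  36:404  37:953  38:902  39:934
  40:1240
Giant step factor: 945^(-41) ≡ 1398 (mod 1663).
Scan 1459·1398^i mod 1663 for i = 0, 1, …:
  i=0: 1459   i=1: 844   i=2: 845   i=3: 580
  i=4: 959   i=5: 304   i=6: 927   i=7: 469
  i=8: 440   i=9: 1473     …   i=35: 933
  i=36: 542
Match at i=36, j=15: k = 36·41 + 15 = 1491.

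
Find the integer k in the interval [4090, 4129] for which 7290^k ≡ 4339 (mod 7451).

Compute 7290^4090 mod 7451 = 2233, then multiply by 7290 repeatedly:
  7290^4090=2233  7290^4091=5586  7290^4092=2225  7290^4093=6874  7290^4094=3485
  7290^4095=5191  7290^4096=6212  7290^4097=5753  7290^4098=5142  7290^4099=6650
  7290^4100=2294  7290^4101=3216  7290^4102=3794  7290^4103=148  7290^4104=5976
  7290^4105=6494  7290^4106=5057  7290^4107=5433  7290^4108=4505  7290^4109=4893
  7290^4110=2033  7290^4111=531  7290^4112=3921  7290^4113=2054  7290^4114=4601
  7290^4115=4339
Found 4339 at exponent 4115.

4115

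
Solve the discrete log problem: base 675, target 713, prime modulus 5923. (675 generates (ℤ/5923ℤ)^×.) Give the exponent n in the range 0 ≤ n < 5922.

5182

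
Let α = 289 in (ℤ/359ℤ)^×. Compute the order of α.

The order of 289 must divide p − 1 = 358 = 2 · 179.
Divisors: 1, 2, 179, 358.
Check each in increasing order: 289^1 ≡ 289;  289^2 ≡ 233;  289^179 ≡ 1.
Smallest exponent giving 1 is 179.

179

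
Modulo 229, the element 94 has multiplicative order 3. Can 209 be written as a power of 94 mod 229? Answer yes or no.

⟨94⟩ has order 3; its elements mod 229 are {1, 94, 134}.
209 is not in this set.

no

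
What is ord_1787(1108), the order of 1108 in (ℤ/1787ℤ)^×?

The order of 1108 must divide p − 1 = 1786 = 2 · 19 · 47.
Divisors: 1, 2, 19, 38, 47, 94, 893, 1786.
Check each in increasing order: 1108^1 ≡ 1108;  1108^2 ≡ 1782;  1108^19 ≡ 1648;  1108^38 ≡ 1451;  1108^47 ≡ 1696;  1108^94 ≡ 1133;  1108^893 ≡ 1786;  1108^1786 ≡ 1.
Smallest exponent giving 1 is 1786.

1786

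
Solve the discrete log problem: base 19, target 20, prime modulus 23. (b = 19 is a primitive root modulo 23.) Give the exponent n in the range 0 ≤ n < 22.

15

Successive powers of 19 modulo 23:
  19^0=1  19^1=19  19^2=16  19^3=5  19^4=3  19^5=11
  19^6=2  19^7=15  19^8=9  19^9=10  19^10=6  19^11=22
  19^12=4  19^13=7  19^14=18  19^15=20
So 19^15 ≡ 20 (mod 23), giving n = 15.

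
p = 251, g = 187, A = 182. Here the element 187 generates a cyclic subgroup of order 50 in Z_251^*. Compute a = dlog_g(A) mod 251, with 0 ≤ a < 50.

19

Successive powers of 187 modulo 251:
  187^0=1  187^1=187  187^2=80  187^3=151  187^4=125  187^5=32
  187^6=211  187^7=50  187^8=63  187^9=235  187^10=20  187^11=226
  187^12=94  187^13=8  187^14=241  187^15=138  187^16=204  187^17=247
  187^18=5  187^19=182
So 187^19 ≡ 182 (mod 251), giving a = 19.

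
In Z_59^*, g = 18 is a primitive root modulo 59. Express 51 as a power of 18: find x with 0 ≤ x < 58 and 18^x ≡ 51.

Baby-step giant-step with m = ceil(sqrt(58)) = 8.
Baby table (18^j mod 59 for j=0..7):
  0:1  1:18  2:29  3:50  4:15  5:34  6:22  7:42
Giant step factor: 18^(-8) ≡ 16 (mod 59).
Scan 51·16^i mod 59 for i = 0, 1, …:
  i=0: 51   i=1: 49   i=2: 17   i=3: 36
  i=4: 45   i=5: 12   i=6: 15
Match at i=6, j=4: x = 6·8 + 4 = 52.

52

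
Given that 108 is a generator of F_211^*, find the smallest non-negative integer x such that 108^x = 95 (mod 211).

Baby-step giant-step with m = ceil(sqrt(210)) = 15.
Baby table (108^j mod 211 for j=0..14):
  0:1  1:108  2:59  3:42  4:105  5:157  6:76  7:190
  8:53  9:27  10:173  11:116  12:79  13:92  14:19
Giant step factor: 108^(-15) ≡ 40 (mod 211).
Scan 95·40^i mod 211 for i = 0, 1, …:
  i=0: 95   i=1: 2   i=2: 80   i=3: 35
  i=4: 134   i=5: 85   i=6: 24   i=7: 116
Match at i=7, j=11: x = 7·15 + 11 = 116.

116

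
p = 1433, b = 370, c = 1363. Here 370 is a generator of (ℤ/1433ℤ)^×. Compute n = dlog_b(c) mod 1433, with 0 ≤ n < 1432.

644

Baby-step giant-step with m = ceil(sqrt(1432)) = 38.
Baby table (370^j mod 1433 for j=0..37):
  0:1  1:370  2:765  3:749  4:561  5:1218  6:698  7:320
  8:894  9:1190  10:369  11:395  12:1417  13:1245  14:657  15:913
  16:1055  17:574  18:296  19:612  20:26  21:1022  22:1261  23:845
  24:256  25:142  26:952  27:1155  28:316  29:847  30:996  31:239
  32:1017  33:844  34:1319  35:810  36:203  37:594
Giant step factor: 370^(-38) ≡ 618 (mod 1433).
Scan 1363·618^i mod 1433 for i = 0, 1, …:
  i=0: 1363   i=1: 1163   i=2: 801   i=3: 633
  i=4: 1418   i=5: 761   i=6: 274   i=7: 238
  i=8: 918   i=9: 1289     …   i=15: 318
  i=16: 203
Match at i=16, j=36: n = 16·38 + 36 = 644.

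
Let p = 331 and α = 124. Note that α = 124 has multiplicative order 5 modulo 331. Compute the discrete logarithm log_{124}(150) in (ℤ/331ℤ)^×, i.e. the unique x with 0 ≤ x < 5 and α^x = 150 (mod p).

2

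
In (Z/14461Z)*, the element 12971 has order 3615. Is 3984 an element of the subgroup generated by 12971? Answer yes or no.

3984 ∈ ⟨12971⟩ iff 3984^3615 ≡ 1 (mod 14461), since |⟨12971⟩| = 3615.
3984^3615 mod 14461 = 13691.
Since 13691 ≠ 1, 3984 does not lie in the subgroup.

no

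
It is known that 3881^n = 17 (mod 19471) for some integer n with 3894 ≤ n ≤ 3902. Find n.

Compute 3881^3894 mod 19471 = 5836, then multiply by 3881 repeatedly:
  3881^3894=5836  3881^3895=4743  3881^3896=7488  3881^3897=10196  3881^3898=5604
  3881^3899=17
Found 17 at exponent 3899.

3899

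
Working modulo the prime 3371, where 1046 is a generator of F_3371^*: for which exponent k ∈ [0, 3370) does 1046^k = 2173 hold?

Baby-step giant-step with m = ceil(sqrt(3370)) = 59.
Baby table (1046^j mod 3371 for j=0..58):
  0:1  1:1046  2:1912  3:949  4:1580  5:890  6:544  7:2696
  8:1860  9:493  10:3286  11:2107  12:2659  13:239  14:540  15:1883
  16:954  17:68  18:337  19:1918  20:483  21:2939  22:3213  23:3282
  24:1294  25:1753  26:3185  27:962  28:1694  29:2149  30:2768  31:3010
  32:3317  33:823  34:1253  35:2690  36:2326  37:2505  38:963  39:2740
  40:690  41:346  42:1219  43:836  44:1367  45:578  46:1179  47:2819
  48:2420  49:3070  50:2028  51:929  52:886  53:3102  54:1790  55:1435
  56:915  57:3097  58:3302
Giant step factor: 1046^(-59) ≡ 3332 (mod 3371).
Scan 2173·3332^i mod 3371 for i = 0, 1, …:
  i=0: 2173   i=1: 2899   i=2: 1553   i=3: 111
  i=4: 2413   i=5: 281   i=6: 2525   i=7: 2655
  i=8: 956   i=9: 3168     …   i=26: 3064
  i=27: 1860
Match at i=27, j=8: k = 27·59 + 8 = 1601.

1601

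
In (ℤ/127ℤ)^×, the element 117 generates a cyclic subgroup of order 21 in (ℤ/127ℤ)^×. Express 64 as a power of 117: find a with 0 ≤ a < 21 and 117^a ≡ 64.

Successive powers of 117 modulo 127:
  117^0=1  117^1=117  117^2=100  117^3=16  117^4=94  117^5=76
  117^6=2  117^7=107  117^8=73  117^9=32  117^10=61  117^11=25
  117^12=4  117^13=87  117^14=19  117^15=64
So 117^15 ≡ 64 (mod 127), giving a = 15.

15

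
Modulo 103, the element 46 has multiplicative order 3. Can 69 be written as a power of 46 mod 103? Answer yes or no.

no

69 ∈ ⟨46⟩ iff 69^3 ≡ 1 (mod 103), since |⟨46⟩| = 3.
69^3 mod 103 = 42.
Since 42 ≠ 1, 69 does not lie in the subgroup.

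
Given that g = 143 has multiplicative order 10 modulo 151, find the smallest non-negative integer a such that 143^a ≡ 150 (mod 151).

5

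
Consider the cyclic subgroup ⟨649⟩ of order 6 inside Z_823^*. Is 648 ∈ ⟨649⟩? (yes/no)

yes

648 ∈ ⟨649⟩ iff 648^6 ≡ 1 (mod 823), since |⟨649⟩| = 6.
648^6 mod 823 = 1.
Since 1 = 1, 648 lies in the subgroup.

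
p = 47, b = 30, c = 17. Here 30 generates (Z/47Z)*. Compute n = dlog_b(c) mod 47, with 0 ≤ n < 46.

Baby-step giant-step with m = ceil(sqrt(46)) = 7.
Baby table (30^j mod 47 for j=0..6):
  0:1  1:30  2:7  3:22  4:2  5:13  6:14
Giant step factor: 30^(-7) ≡ 31 (mod 47).
Scan 17·31^i mod 47 for i = 0, 1, …:
  i=0: 17   i=1: 10   i=2: 28   i=3: 22
Match at i=3, j=3: n = 3·7 + 3 = 24.

24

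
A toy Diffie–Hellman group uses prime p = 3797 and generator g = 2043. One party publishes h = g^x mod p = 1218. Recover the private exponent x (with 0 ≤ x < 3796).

736

Baby-step giant-step with m = ceil(sqrt(3796)) = 62.
Baby table (2043^j mod 3797 for j=0..61):
  0:1  1:2043  2:946  3:5  4:2621  5:933  6:25  7:1714
  8:868  9:125  10:976  11:543  12:625  13:1083  14:2715  15:3125
  16:1618  17:2184  18:437  19:496  20:3326  21:2185  22:2480  23:1442
  24:3331  25:1009  26:3413  27:1467  28:1248  29:1877  30:3538  31:2443
  32:1791  33:2502  34:824  35:1361  36:1119  37:323  38:3008  39:1798
  40:1615  41:3649  42:1396  43:481  44:3057  45:3183  46:2405  47:97
  48:727  49:634  50:485  51:3635  52:3170  53:2425  54:2987  55:662
  56:734  57:3544  58:3310  59:3670  60:2532  61:1362
Giant step factor: 2043^(-62) ≡ 1752 (mod 3797).
Scan 1218·1752^i mod 3797 for i = 0, 1, …:
  i=0: 1218   i=1: 22   i=2: 574   i=3: 3240
  i=4: 3762   i=5: 3229   i=6: 3475   i=7: 1609
  i=8: 1594   i=9: 1893   i=10: 1755   i=11: 2987
Match at i=11, j=54: x = 11·62 + 54 = 736.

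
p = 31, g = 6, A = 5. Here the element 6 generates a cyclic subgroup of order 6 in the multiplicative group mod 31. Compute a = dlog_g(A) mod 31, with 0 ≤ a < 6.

Successive powers of 6 modulo 31:
  6^0=1  6^1=6  6^2=5
So 6^2 ≡ 5 (mod 31), giving a = 2.

2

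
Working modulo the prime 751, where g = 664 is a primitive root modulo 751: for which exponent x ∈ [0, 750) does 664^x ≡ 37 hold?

Baby-step giant-step with m = ceil(sqrt(750)) = 28.
Baby table (664^j mod 751 for j=0..27):
  0:1  1:664  2:59  3:124  4:477  5:557  6:356  7:570
  8:727  9:586  10:86  11:28  12:568  13:150  14:468  15:589
  16:576  17:205  18:189  19:79  20:637  21:155  22:33  23:133
  24:445  25:337  26:721  27:357
Giant step factor: 664^(-28) ≡ 255 (mod 751).
Scan 37·255^i mod 751 for i = 0, 1, …:
  i=0: 37   i=1: 423   i=2: 472   i=3: 200
  i=4: 683   i=5: 684   i=6: 188   i=7: 627
  i=8: 673   i=9: 387     …   i=19: 744
  i=20: 468
Match at i=20, j=14: x = 20·28 + 14 = 574.

574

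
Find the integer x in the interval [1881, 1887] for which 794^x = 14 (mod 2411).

Compute 794^1881 mod 2411 = 14, then multiply by 794 repeatedly:
  794^1881=14
Found 14 at exponent 1881.

1881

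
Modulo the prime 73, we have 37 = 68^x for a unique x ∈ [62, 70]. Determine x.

64

Compute 68^62 mod 73 = 19, then multiply by 68 repeatedly:
  68^62=19  68^63=51  68^64=37
Found 37 at exponent 64.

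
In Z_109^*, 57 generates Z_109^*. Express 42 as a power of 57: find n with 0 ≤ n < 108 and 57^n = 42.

59

Baby-step giant-step with m = ceil(sqrt(108)) = 11.
Baby table (57^j mod 109 for j=0..10):
  0:1  1:57  2:88  3:2  4:5  5:67  6:4  7:10
  8:25  9:8  10:20
Giant step factor: 57^(-11) ≡ 24 (mod 109).
Scan 42·24^i mod 109 for i = 0, 1, …:
  i=0: 42   i=1: 27   i=2: 103   i=3: 74
  i=4: 32   i=5: 5
Match at i=5, j=4: n = 5·11 + 4 = 59.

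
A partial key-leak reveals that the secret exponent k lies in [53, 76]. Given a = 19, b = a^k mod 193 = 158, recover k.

Compute 19^53 mod 193 = 37, then multiply by 19 repeatedly:
  19^53=37  19^54=124  19^55=40  19^56=181  19^57=158
Found 158 at exponent 57.

57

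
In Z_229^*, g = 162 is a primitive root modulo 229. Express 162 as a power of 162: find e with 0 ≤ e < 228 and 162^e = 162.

Baby-step giant-step with m = ceil(sqrt(228)) = 16.
Baby table (162^j mod 229 for j=0..15):
  0:1  1:162  2:138  3:143  4:37  5:40  6:68  7:24
  8:224  9:106  10:226  11:201  12:44  13:29  14:118  15:109
Giant step factor: 162^(-16) ≡ 55 (mod 229).
Scan 162·55^i mod 229 for i = 0, 1, …:
  i=0: 162
Match at i=0, j=1: e = 0·16 + 1 = 1.

1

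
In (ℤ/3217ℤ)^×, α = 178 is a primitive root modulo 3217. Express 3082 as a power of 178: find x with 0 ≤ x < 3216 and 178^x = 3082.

1285

Baby-step giant-step with m = ceil(sqrt(3216)) = 57.
Baby table (178^j mod 3217 for j=0..56):
  0:1  1:178  2:2731  3:351  4:1355  5:3132  6:955  7:2706
  8:2335  9:637  10:791  11:2467  12:1614  13:979  14:544  15:322
  16:2627  17:1141  18:427  19:2015  20:1583  21:1895  22:2742  23:2309
  24:2443  25:559  26:2992  27:1771  28:3189  29:1450  30:740  31:3040
  32:664  33:2380  34:2213  35:1440  36:2177  37:1466  38:371  39:1698
  40:3063  41:1541  42:853  43:635  44:435  45:222  46:912  47:1486
  48:714  49:1629  50:432  51:2905  52:2370  53:433  54:3083  55:1884
  56:784
Giant step factor: 178^(-57) ≡ 440 (mod 3217).
Scan 3082·440^i mod 3217 for i = 0, 1, …:
  i=0: 3082   i=1: 1723   i=2: 2125   i=3: 2070
  i=4: 389   i=5: 659   i=6: 430   i=7: 2614
  i=8: 1691   i=9: 913     …   i=21: 2639
  i=22: 3040
Match at i=22, j=31: x = 22·57 + 31 = 1285.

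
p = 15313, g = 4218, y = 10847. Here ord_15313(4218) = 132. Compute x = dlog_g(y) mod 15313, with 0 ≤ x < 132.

Successive powers of 4218 modulo 15313:
  4218^0=1  4218^1=4218  4218^2=13131  4218^3=14750  4218^4=14094  4218^5=3426
  4218^6=10709  4218^7=12525  4218^8=600  4218^9=4155  4218^10=7718  4218^11=14399
  4218^12=3624  4218^13=3658  4218^14=9253  4218^15=11630  4218^16=7801  4218^17=12294
  4218^18=6274  4218^19=2868  4218^20=15267  4218^21=5041  4218^22=8494  4218^23=10585
  4218^24=10135  4218^25=10847
So 4218^25 ≡ 10847 (mod 15313), giving x = 25.

25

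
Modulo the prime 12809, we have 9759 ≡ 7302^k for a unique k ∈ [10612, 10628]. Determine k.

Compute 7302^10612 mod 12809 = 6150, then multiply by 7302 repeatedly:
  7302^10612=6150  7302^10613=11755  7302^10614=1901  7302^10615=8955  7302^10616=12274
  7302^10617=175  7302^10618=9759
Found 9759 at exponent 10618.

10618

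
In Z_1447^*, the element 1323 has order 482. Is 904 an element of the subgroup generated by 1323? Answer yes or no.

no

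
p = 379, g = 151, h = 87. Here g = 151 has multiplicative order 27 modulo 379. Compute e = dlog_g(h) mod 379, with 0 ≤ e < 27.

25

Successive powers of 151 modulo 379:
  151^0=1  151^1=151  151^2=61  151^3=115  151^4=310  151^5=193
  151^6=339  151^7=24  151^8=213  151^9=327  151^10=107  151^11=239
  151^12=84  151^13=177  151^14=197  151^15=185  151^16=268  151^17=294
  151^18=51  151^19=121  151^20=79  151^21=180  151^22=271  151^23=368
  151^24=234  151^25=87
So 151^25 ≡ 87 (mod 379), giving e = 25.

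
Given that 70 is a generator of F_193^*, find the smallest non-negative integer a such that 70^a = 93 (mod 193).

Baby-step giant-step with m = ceil(sqrt(192)) = 14.
Baby table (70^j mod 193 for j=0..13):
  0:1  1:70  2:75  3:39  4:28  5:30  6:170  7:127
  8:12  9:68  10:128  11:82  12:143  13:167
Giant step factor: 70^(-14) ≡ 93 (mod 193).
Scan 93·93^i mod 193 for i = 0, 1, …:
  i=0: 93   i=1: 157   i=2: 126   i=3: 138
  i=4: 96   i=5: 50   i=6: 18   i=7: 130
  i=8: 124   i=9: 145   i=10: 168   i=11: 184
  i=12: 128
Match at i=12, j=10: a = 12·14 + 10 = 178.

178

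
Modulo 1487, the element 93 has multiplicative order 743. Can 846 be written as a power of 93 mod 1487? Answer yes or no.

yes

846 ∈ ⟨93⟩ iff 846^743 ≡ 1 (mod 1487), since |⟨93⟩| = 743.
846^743 mod 1487 = 1.
Since 1 = 1, 846 lies in the subgroup.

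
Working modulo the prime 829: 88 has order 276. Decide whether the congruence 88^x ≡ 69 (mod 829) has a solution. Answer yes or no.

yes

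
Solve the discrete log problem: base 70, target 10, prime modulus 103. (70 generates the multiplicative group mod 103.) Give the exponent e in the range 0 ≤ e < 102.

3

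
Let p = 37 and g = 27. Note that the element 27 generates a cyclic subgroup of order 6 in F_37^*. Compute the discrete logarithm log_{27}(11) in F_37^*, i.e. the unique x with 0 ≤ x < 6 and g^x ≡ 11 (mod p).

Successive powers of 27 modulo 37:
  27^0=1  27^1=27  27^2=26  27^3=36  27^4=10  27^5=11
So 27^5 ≡ 11 (mod 37), giving x = 5.

5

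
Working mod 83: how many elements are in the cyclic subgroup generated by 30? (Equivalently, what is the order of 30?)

The order of 30 must divide p − 1 = 82 = 2 · 41.
Divisors: 1, 2, 41, 82.
Check each in increasing order: 30^1 ≡ 30;  30^2 ≡ 70;  30^41 ≡ 1.
Smallest exponent giving 1 is 41.

41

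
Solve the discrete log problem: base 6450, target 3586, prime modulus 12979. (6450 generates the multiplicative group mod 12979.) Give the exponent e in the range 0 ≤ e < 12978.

1073

Baby-step giant-step with m = ceil(sqrt(12978)) = 114.
Baby table (6450^j mod 12979 for j=0..113):
  0:1  1:6450  2:4805  3:11377  4:11363  5:11916  6:9541  7:6011
  8:2677  9:4580  10:796  11:7495  12:8954  13:9729  14:11564  15:10466
  16:1921  17:8484  18:2336  19:11560  20:10624  21:8659  22:1913  23:8800
  24:2833  25:11397  26:10573  27:4184  28:3459  29:12628  30:7375  31:715
  32:4205  33:9119  34:9701  35:12670  36:5716  37:7840  38:1816  39:6142
  40:3992  41:11043  42:11577  43:3463  44:12470  45:637  46:7286  47:10720
  48:4867  49:8928  50:10756  51:3445  52:202  53:5000  54:10164  55:871
  56:11022  57:5917  58:6390  59:7175  60:8615  61:3651  62:5044  63:8426
  64:4627  65:5429  66:12687  67:11534  68:11651  69:540  70:4628  71:11879
  72:4513  73:9932  74:10035  75:12456  76:1190  77:4911  78:7190  79:1533
  80:10831  81:6972  82:10144  83:1661  84:5775  85:11999  86:12752  87:2477
  88:12480  89:242  90:3420  91:7679  92:1686  93:11277  94:2334  95:11639
  96:1014  97:11863  98:5145  99:10926  100:9709  101:12354  102:5219  103:8003
  104:1867  105:10617  106:2446  107:7215  108:7035  109:1166  110:5859  111:8681
  112:1044  113:10678
Giant step factor: 6450^(-114) ≡ 889 (mod 12979).
Scan 3586·889^i mod 12979 for i = 0, 1, …:
  i=0: 3586   i=1: 8099   i=2: 9645   i=3: 8265
  i=4: 1471   i=5: 9819   i=6: 7203   i=7: 4820
  i=8: 1910   i=9: 10720
Match at i=9, j=47: e = 9·114 + 47 = 1073.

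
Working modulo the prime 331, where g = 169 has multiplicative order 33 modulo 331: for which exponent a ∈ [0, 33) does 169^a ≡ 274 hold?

Successive powers of 169 modulo 331:
  169^0=1  169^1=169  169^2=95  169^3=167  169^4=88  169^5=308
  169^6=85  169^7=132  169^8=131  169^9=293  169^10=198  169^11=31
  169^12=274
So 169^12 ≡ 274 (mod 331), giving a = 12.

12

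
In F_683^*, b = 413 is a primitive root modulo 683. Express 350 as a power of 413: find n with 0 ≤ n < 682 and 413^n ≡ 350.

198

Baby-step giant-step with m = ceil(sqrt(682)) = 27.
Baby table (413^j mod 683 for j=0..26):
  0:1  1:413  2:502  3:377  4:660  5:63  6:65  7:208
  8:529  9:600  10:554  11:680  12:127  13:543  14:235  15:69
  16:494  17:488  18:59  19:462  20:249  21:387  22:9  23:302
  24:420  25:661  26:476
Giant step factor: 413^(-27) ≡ 630 (mod 683).
Scan 350·630^i mod 683 for i = 0, 1, …:
  i=0: 350   i=1: 574   i=2: 313   i=3: 486
  i=4: 196   i=5: 540   i=6: 66   i=7: 600
Match at i=7, j=9: n = 7·27 + 9 = 198.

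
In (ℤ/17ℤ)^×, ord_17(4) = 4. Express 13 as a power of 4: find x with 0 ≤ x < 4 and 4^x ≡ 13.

3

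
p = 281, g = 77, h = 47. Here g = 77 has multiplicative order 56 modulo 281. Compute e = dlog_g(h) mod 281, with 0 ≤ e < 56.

Baby-step giant-step with m = ceil(sqrt(56)) = 8.
Baby table (77^j mod 281 for j=0..7):
  0:1  1:77  2:28  3:189  4:222  5:234  6:34  7:89
Giant step factor: 77^(-8) ≡ 165 (mod 281).
Scan 47·165^i mod 281 for i = 0, 1, …:
  i=0: 47   i=1: 168   i=2: 182   i=3: 244
  i=4: 77
Match at i=4, j=1: e = 4·8 + 1 = 33.

33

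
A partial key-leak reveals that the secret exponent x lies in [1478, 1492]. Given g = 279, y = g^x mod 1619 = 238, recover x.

1484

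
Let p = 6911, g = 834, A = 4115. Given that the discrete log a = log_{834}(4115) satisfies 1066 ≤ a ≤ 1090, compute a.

1066

Compute 834^1066 mod 6911 = 4115, then multiply by 834 repeatedly:
  834^1066=4115
Found 4115 at exponent 1066.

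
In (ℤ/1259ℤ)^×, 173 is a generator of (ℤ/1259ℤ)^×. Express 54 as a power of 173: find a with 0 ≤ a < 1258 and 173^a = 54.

Baby-step giant-step with m = ceil(sqrt(1258)) = 36.
Baby table (173^j mod 1259 for j=0..35):
  0:1  1:173  2:972  3:709  4:534  5:475  6:340  7:906
  8:622  9:591  10:264  11:348  12:1031  13:844  14:1227  15:759
  16:371  17:1233  18:538  19:1167  20:451  21:1224  22:240  23:1232
  24:365  25:195  26:1001  27:690  28:1024  29:892  30:718  31:832
  32:410  33:426  34:676  35:1120
Giant step factor: 173^(-36) ≡ 1249 (mod 1259).
Scan 54·1249^i mod 1259 for i = 0, 1, …:
  i=0: 54   i=1: 719   i=2: 364   i=3: 137
  i=4: 1148   i=5: 1110   i=6: 231   i=7: 208
  i=8: 438   i=9: 656     …   i=13: 610
  i=14: 195
Match at i=14, j=25: a = 14·36 + 25 = 529.

529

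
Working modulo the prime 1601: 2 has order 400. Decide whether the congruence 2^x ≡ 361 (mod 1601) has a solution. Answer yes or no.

yes

361 ∈ ⟨2⟩ iff 361^400 ≡ 1 (mod 1601), since |⟨2⟩| = 400.
361^400 mod 1601 = 1.
Since 1 = 1, 361 lies in the subgroup.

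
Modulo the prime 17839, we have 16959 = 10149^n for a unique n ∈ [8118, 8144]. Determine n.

8121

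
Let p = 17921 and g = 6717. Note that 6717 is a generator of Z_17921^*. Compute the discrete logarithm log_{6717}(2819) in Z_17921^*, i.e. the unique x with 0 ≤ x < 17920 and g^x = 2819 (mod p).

12665

Baby-step giant-step with m = ceil(sqrt(17920)) = 134.
Baby table (6717^j mod 17921 for j=0..133):
  0:1  1:6717  2:10932  3:7907  4:11396  5:6341  6:12201  7:1384
  8:13250  9:4564  10:11478  11:1584  12:12575  13:4602  14:15830  15:4817
  16:8384  17:7546  18:5894  19:2509  20:7213  21:9258  22:116  23:8569
  24:13642  25:3241  26:13703  27:795  28:17478  29:17176  30:13715  31:9715
  32:5294  33:4534  34:7099  35:14123  36:8338  37:3221  38:4810  39:15128
  40:2706  41:4308  42:12342  43:16589  44:13456  45:8349  46:5424  47:17536
  48:12500  49:2615  50:2375  51:3185  52:13892  53:15838  54:4790  55:6235
  56:17039  57:7457  58:17395  59:15216  60:2409  61:16511  62:9239  63:15861
  64:15913  65:6777  66:1769  67:750  68:1949  69:9103  70:16320  71:16604
  72:6685  73:11040  74:16503  75:9266  76:89  77:6420  78:5214  79:4804
  80:10668  81:8798  82:10629  83:15650  84:14385  85:11934  86:45  87:15529
  88:8073  89:15316  90:11032  91:16530  92:11415  93:8517  94:4857  95:8249
  96:14722  97:17517  98:10324  99:9959  100:13431  101:1713  102:939  103:16992
  104:14336  105:5379  106:2007  107:4427  108:5220  109:9264  110:4576  111:2477
  112:7321  113:17854  114:15907  115:2317  116:7861  117:7071  118:5257  119:6899
  120:14798  121:8300  122:16790  123:1577  124:1398  125:17683  126:14244  127:14650
  128:17760  129:11744  130:14127  131:17285  132:11107  133:596
Giant step factor: 6717^(-134) ≡ 8985 (mod 17921).
Scan 2819·8985^i mod 17921 for i = 0, 1, …:
  i=0: 2819   i=1: 6342   i=2: 12011   i=3: 16494
  i=4: 9841   i=5: 17092   i=6: 6571   i=7: 8661
  i=8: 6103   i=9: 15116     …   i=93: 13538
  i=94: 9103
Match at i=94, j=69: x = 94·134 + 69 = 12665.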